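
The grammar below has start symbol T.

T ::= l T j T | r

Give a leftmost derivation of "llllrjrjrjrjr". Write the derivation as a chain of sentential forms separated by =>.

T=>lTjT=>llTjTjT=>lllTjTjTjT=>llllTjTjTjTjT=>llllrjTjTjTjT=>llllrjrjTjTjT=>llllrjrjrjTjT=>llllrjrjrjrjT=>llllrjrjrjrjr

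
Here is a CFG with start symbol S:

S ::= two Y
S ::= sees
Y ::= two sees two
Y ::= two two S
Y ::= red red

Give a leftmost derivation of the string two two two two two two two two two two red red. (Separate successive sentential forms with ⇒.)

S ⇒ two Y ⇒ two two two S ⇒ two two two two Y ⇒ two two two two two two S ⇒ two two two two two two two Y ⇒ two two two two two two two two two S ⇒ two two two two two two two two two two Y ⇒ two two two two two two two two two two red red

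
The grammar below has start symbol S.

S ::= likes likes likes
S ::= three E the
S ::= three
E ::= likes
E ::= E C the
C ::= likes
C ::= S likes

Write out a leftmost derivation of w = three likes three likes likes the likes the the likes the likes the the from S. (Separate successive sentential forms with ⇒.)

S ⇒ three E the ⇒ three E C the the ⇒ three E C the C the the ⇒ three likes C the C the the ⇒ three likes S likes the C the the ⇒ three likes three E the likes the C the the ⇒ three likes three E C the the likes the C the the ⇒ three likes three E C the C the the likes the C the the ⇒ three likes three likes C the C the the likes the C the the ⇒ three likes three likes likes the C the the likes the C the the ⇒ three likes three likes likes the likes the the likes the C the the ⇒ three likes three likes likes the likes the the likes the likes the the

S ⇒ three E the   [S ::= three E the]
three E the ⇒ three E C the the   [E ::= E C the]
three E C the the ⇒ three E C the C the the   [E ::= E C the]
three E C the C the the ⇒ three likes C the C the the   [E ::= likes]
three likes C the C the the ⇒ three likes S likes the C the the   [C ::= S likes]
three likes S likes the C the the ⇒ three likes three E the likes the C the the   [S ::= three E the]
three likes three E the likes the C the the ⇒ three likes three E C the the likes the C the the   [E ::= E C the]
three likes three E C the the likes the C the the ⇒ three likes three E C the C the the likes the C the the   [E ::= E C the]
three likes three E C the C the the likes the C the the ⇒ three likes three likes C the C the the likes the C the the   [E ::= likes]
three likes three likes C the C the the likes the C the the ⇒ three likes three likes likes the C the the likes the C the the   [C ::= likes]
three likes three likes likes the C the the likes the C the the ⇒ three likes three likes likes the likes the the likes the C the the   [C ::= likes]
three likes three likes likes the likes the the likes the C the the ⇒ three likes three likes likes the likes the the likes the likes the the   [C ::= likes]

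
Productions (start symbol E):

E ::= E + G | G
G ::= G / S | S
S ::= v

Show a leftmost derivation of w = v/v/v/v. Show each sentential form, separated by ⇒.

E ⇒ G   [E ::= G]
G ⇒ G/S   [G ::= G / S]
G/S ⇒ G/S/S   [G ::= G / S]
G/S/S ⇒ G/S/S/S   [G ::= G / S]
G/S/S/S ⇒ S/S/S/S   [G ::= S]
S/S/S/S ⇒ v/S/S/S   [S ::= v]
v/S/S/S ⇒ v/v/S/S   [S ::= v]
v/v/S/S ⇒ v/v/v/S   [S ::= v]
v/v/v/S ⇒ v/v/v/v   [S ::= v]

E ⇒ G ⇒ G/S ⇒ G/S/S ⇒ G/S/S/S ⇒ S/S/S/S ⇒ v/S/S/S ⇒ v/v/S/S ⇒ v/v/v/S ⇒ v/v/v/v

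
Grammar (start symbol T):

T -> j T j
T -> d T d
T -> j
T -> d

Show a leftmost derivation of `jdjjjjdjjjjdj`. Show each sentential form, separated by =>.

T => jTj => jdTdj => jdjTjdj => jdjjTjjdj => jdjjjTjjjdj => jdjjjjTjjjjdj => jdjjjjdjjjjdj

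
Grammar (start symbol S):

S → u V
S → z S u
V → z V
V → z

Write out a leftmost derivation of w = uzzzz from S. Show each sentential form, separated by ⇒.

S ⇒ uV ⇒ uzV ⇒ uzzV ⇒ uzzzV ⇒ uzzzz

S ⇒ uV   [S → u V]
uV ⇒ uzV   [V → z V]
uzV ⇒ uzzV   [V → z V]
uzzV ⇒ uzzzV   [V → z V]
uzzzV ⇒ uzzzz   [V → z]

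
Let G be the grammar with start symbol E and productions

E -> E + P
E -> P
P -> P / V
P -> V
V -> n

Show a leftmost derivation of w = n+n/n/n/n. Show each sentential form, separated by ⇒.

E ⇒ E+P   [E -> E + P]
E+P ⇒ P+P   [E -> P]
P+P ⇒ V+P   [P -> V]
V+P ⇒ n+P   [V -> n]
n+P ⇒ n+P/V   [P -> P / V]
n+P/V ⇒ n+P/V/V   [P -> P / V]
n+P/V/V ⇒ n+P/V/V/V   [P -> P / V]
n+P/V/V/V ⇒ n+V/V/V/V   [P -> V]
n+V/V/V/V ⇒ n+n/V/V/V   [V -> n]
n+n/V/V/V ⇒ n+n/n/V/V   [V -> n]
n+n/n/V/V ⇒ n+n/n/n/V   [V -> n]
n+n/n/n/V ⇒ n+n/n/n/n   [V -> n]

E ⇒ E+P ⇒ P+P ⇒ V+P ⇒ n+P ⇒ n+P/V ⇒ n+P/V/V ⇒ n+P/V/V/V ⇒ n+V/V/V/V ⇒ n+n/V/V/V ⇒ n+n/n/V/V ⇒ n+n/n/n/V ⇒ n+n/n/n/n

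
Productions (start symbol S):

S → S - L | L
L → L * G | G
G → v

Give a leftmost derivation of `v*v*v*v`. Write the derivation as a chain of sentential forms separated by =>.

S => L   [S → L]
L => L*G   [L → L * G]
L*G => L*G*G   [L → L * G]
L*G*G => L*G*G*G   [L → L * G]
L*G*G*G => G*G*G*G   [L → G]
G*G*G*G => v*G*G*G   [G → v]
v*G*G*G => v*v*G*G   [G → v]
v*v*G*G => v*v*v*G   [G → v]
v*v*v*G => v*v*v*v   [G → v]

S => L => L*G => L*G*G => L*G*G*G => G*G*G*G => v*G*G*G => v*v*G*G => v*v*v*G => v*v*v*v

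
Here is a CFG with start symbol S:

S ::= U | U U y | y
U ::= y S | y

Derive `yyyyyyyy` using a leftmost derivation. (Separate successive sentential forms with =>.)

S => UUy   [S ::= U U y]
UUy => ySUy   [U ::= y S]
ySUy => yUUyUy   [S ::= U U y]
yUUyUy => yySUyUy   [U ::= y S]
yySUyUy => yyUUyUy   [S ::= U]
yyUUyUy => yyySUyUy   [U ::= y S]
yyySUyUy => yyyUUyUy   [S ::= U]
yyyUUyUy => yyyyUyUy   [U ::= y]
yyyyUyUy => yyyyyyUy   [U ::= y]
yyyyyyUy => yyyyyyyy   [U ::= y]

S => UUy => ySUy => yUUyUy => yySUyUy => yyUUyUy => yyySUyUy => yyyUUyUy => yyyyUyUy => yyyyyyUy => yyyyyyyy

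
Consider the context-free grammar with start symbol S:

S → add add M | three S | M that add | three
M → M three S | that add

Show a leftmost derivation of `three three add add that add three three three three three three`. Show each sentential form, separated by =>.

S => three S => three three S => three three add add M => three three add add M three S => three three add add M three S three S => three three add add M three S three S three S => three three add add that add three S three S three S => three three add add that add three three three S three S => three three add add that add three three three three three S => three three add add that add three three three three three three

S => three S   [S → three S]
three S => three three S   [S → three S]
three three S => three three add add M   [S → add add M]
three three add add M => three three add add M three S   [M → M three S]
three three add add M three S => three three add add M three S three S   [M → M three S]
three three add add M three S three S => three three add add M three S three S three S   [M → M three S]
three three add add M three S three S three S => three three add add that add three S three S three S   [M → that add]
three three add add that add three S three S three S => three three add add that add three three three S three S   [S → three]
three three add add that add three three three S three S => three three add add that add three three three three three S   [S → three]
three three add add that add three three three three three S => three three add add that add three three three three three three   [S → three]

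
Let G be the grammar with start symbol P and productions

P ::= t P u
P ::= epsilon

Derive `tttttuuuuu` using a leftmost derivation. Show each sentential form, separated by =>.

P => tPu   [P ::= t P u]
tPu => ttPuu   [P ::= t P u]
ttPuu => tttPuuu   [P ::= t P u]
tttPuuu => ttttPuuuu   [P ::= t P u]
ttttPuuuu => tttttPuuuuu   [P ::= t P u]
tttttPuuuuu => tttttuuuuu   [P ::= epsilon]

P => tPu => ttPuu => tttPuuu => ttttPuuuu => tttttPuuuuu => tttttuuuuu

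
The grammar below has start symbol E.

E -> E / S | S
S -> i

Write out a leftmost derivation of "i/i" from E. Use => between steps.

E => E/S   [E -> E / S]
E/S => S/S   [E -> S]
S/S => i/S   [S -> i]
i/S => i/i   [S -> i]

E=>E/S=>S/S=>i/S=>i/i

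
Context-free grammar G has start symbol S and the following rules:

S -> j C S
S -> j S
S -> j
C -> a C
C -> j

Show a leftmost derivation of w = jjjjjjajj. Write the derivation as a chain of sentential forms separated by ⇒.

S ⇒ jCS ⇒ jjS ⇒ jjjS ⇒ jjjjS ⇒ jjjjjS ⇒ jjjjjjCS ⇒ jjjjjjaCS ⇒ jjjjjjajS ⇒ jjjjjjajj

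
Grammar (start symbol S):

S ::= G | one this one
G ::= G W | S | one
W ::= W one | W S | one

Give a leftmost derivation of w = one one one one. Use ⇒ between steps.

S ⇒ G ⇒ G W ⇒ G W W ⇒ one W W ⇒ one one W ⇒ one one W one ⇒ one one one one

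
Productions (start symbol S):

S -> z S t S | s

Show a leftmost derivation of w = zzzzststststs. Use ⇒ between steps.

S ⇒ zStS ⇒ zzStStS ⇒ zzzStStStS ⇒ zzzzStStStStS ⇒ zzzzstStStStS ⇒ zzzzststStStS ⇒ zzzzstststStS ⇒ zzzzststststS ⇒ zzzzststststs

S ⇒ zStS   [S -> z S t S]
zStS ⇒ zzStStS   [S -> z S t S]
zzStStS ⇒ zzzStStStS   [S -> z S t S]
zzzStStStS ⇒ zzzzStStStStS   [S -> z S t S]
zzzzStStStStS ⇒ zzzzstStStStS   [S -> s]
zzzzstStStStS ⇒ zzzzststStStS   [S -> s]
zzzzststStStS ⇒ zzzzstststStS   [S -> s]
zzzzstststStS ⇒ zzzzststststS   [S -> s]
zzzzststststS ⇒ zzzzststststs   [S -> s]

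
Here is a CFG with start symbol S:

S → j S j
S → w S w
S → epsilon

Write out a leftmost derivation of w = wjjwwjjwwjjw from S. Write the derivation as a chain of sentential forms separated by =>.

S => wSw   [S → w S w]
wSw => wjSjw   [S → j S j]
wjSjw => wjjSjjw   [S → j S j]
wjjSjjw => wjjwSwjjw   [S → w S w]
wjjwSwjjw => wjjwwSwwjjw   [S → w S w]
wjjwwSwwjjw => wjjwwjSjwwjjw   [S → j S j]
wjjwwjSjwwjjw => wjjwwjjwwjjw   [S → epsilon]

S => wSw => wjSjw => wjjSjjw => wjjwSwjjw => wjjwwSwwjjw => wjjwwjSjwwjjw => wjjwwjjwwjjw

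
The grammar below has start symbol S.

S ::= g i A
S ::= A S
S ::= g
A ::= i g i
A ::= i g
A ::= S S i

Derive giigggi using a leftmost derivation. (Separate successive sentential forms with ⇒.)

S ⇒ giA ⇒ giSSi ⇒ giASSi ⇒ giigSSi ⇒ giiggSi ⇒ giigggi

S ⇒ giA   [S ::= g i A]
giA ⇒ giSSi   [A ::= S S i]
giSSi ⇒ giASSi   [S ::= A S]
giASSi ⇒ giigSSi   [A ::= i g]
giigSSi ⇒ giiggSi   [S ::= g]
giiggSi ⇒ giigggi   [S ::= g]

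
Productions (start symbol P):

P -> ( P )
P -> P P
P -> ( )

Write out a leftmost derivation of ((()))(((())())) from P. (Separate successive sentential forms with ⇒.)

P ⇒ PP ⇒ (P)P ⇒ ((P))P ⇒ ((()))P ⇒ ((()))(P) ⇒ ((()))((P)) ⇒ ((()))((PP)) ⇒ ((()))(((P)P)) ⇒ ((()))(((())P)) ⇒ ((()))(((())()))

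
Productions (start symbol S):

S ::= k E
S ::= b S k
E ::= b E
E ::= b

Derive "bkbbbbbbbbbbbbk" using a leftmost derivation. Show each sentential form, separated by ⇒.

S ⇒ bSk ⇒ bkEk ⇒ bkbEk ⇒ bkbbEk ⇒ bkbbbEk ⇒ bkbbbbEk ⇒ bkbbbbbEk ⇒ bkbbbbbbEk ⇒ bkbbbbbbbEk ⇒ bkbbbbbbbbEk ⇒ bkbbbbbbbbbEk ⇒ bkbbbbbbbbbbEk ⇒ bkbbbbbbbbbbbEk ⇒ bkbbbbbbbbbbbbk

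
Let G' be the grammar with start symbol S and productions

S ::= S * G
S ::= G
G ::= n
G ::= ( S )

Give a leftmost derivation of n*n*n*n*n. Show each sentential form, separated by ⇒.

S ⇒ S*G ⇒ S*G*G ⇒ S*G*G*G ⇒ S*G*G*G*G ⇒ G*G*G*G*G ⇒ n*G*G*G*G ⇒ n*n*G*G*G ⇒ n*n*n*G*G ⇒ n*n*n*n*G ⇒ n*n*n*n*n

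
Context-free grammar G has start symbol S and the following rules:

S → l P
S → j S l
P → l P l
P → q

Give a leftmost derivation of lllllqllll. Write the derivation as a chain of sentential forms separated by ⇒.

S ⇒ lP ⇒ llPl ⇒ lllPll ⇒ llllPlll ⇒ lllllPllll ⇒ lllllqllll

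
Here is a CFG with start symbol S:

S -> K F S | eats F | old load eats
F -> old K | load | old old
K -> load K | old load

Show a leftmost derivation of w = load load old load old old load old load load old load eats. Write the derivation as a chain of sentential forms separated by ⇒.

S ⇒ K F S ⇒ load K F S ⇒ load load K F S ⇒ load load old load F S ⇒ load load old load old old S ⇒ load load old load old old K F S ⇒ load load old load old old load K F S ⇒ load load old load old old load old load F S ⇒ load load old load old old load old load load S ⇒ load load old load old old load old load load old load eats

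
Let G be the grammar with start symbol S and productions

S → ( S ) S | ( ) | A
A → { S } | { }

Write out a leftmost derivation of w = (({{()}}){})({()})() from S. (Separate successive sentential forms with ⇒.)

S ⇒ (S)S   [S → ( S ) S]
(S)S ⇒ ((S)S)S   [S → ( S ) S]
((S)S)S ⇒ ((A)S)S   [S → A]
((A)S)S ⇒ (({S})S)S   [A → { S }]
(({S})S)S ⇒ (({A})S)S   [S → A]
(({A})S)S ⇒ (({{S}})S)S   [A → { S }]
(({{S}})S)S ⇒ (({{()}})S)S   [S → ( )]
(({{()}})S)S ⇒ (({{()}})A)S   [S → A]
(({{()}})A)S ⇒ (({{()}}){})S   [A → { }]
(({{()}}){})S ⇒ (({{()}}){})(S)S   [S → ( S ) S]
(({{()}}){})(S)S ⇒ (({{()}}){})(A)S   [S → A]
(({{()}}){})(A)S ⇒ (({{()}}){})({S})S   [A → { S }]
(({{()}}){})({S})S ⇒ (({{()}}){})({()})S   [S → ( )]
(({{()}}){})({()})S ⇒ (({{()}}){})({()})()   [S → ( )]

S ⇒ (S)S ⇒ ((S)S)S ⇒ ((A)S)S ⇒ (({S})S)S ⇒ (({A})S)S ⇒ (({{S}})S)S ⇒ (({{()}})S)S ⇒ (({{()}})A)S ⇒ (({{()}}){})S ⇒ (({{()}}){})(S)S ⇒ (({{()}}){})(A)S ⇒ (({{()}}){})({S})S ⇒ (({{()}}){})({()})S ⇒ (({{()}}){})({()})()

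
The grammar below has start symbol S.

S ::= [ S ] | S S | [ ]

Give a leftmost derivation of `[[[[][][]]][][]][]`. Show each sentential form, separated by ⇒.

S ⇒ SS   [S ::= S S]
SS ⇒ [S]S   [S ::= [ S ]]
[S]S ⇒ [SS]S   [S ::= S S]
[SS]S ⇒ [SSS]S   [S ::= S S]
[SSS]S ⇒ [[S]SS]S   [S ::= [ S ]]
[[S]SS]S ⇒ [[[S]]SS]S   [S ::= [ S ]]
[[[S]]SS]S ⇒ [[[SS]]SS]S   [S ::= S S]
[[[SS]]SS]S ⇒ [[[[]S]]SS]S   [S ::= [ ]]
[[[[]S]]SS]S ⇒ [[[[]SS]]SS]S   [S ::= S S]
[[[[]SS]]SS]S ⇒ [[[[][]S]]SS]S   [S ::= [ ]]
[[[[][]S]]SS]S ⇒ [[[[][][]]]SS]S   [S ::= [ ]]
[[[[][][]]]SS]S ⇒ [[[[][][]]][]S]S   [S ::= [ ]]
[[[[][][]]][]S]S ⇒ [[[[][][]]][][]]S   [S ::= [ ]]
[[[[][][]]][][]]S ⇒ [[[[][][]]][][]][]   [S ::= [ ]]

S ⇒ SS ⇒ [S]S ⇒ [SS]S ⇒ [SSS]S ⇒ [[S]SS]S ⇒ [[[S]]SS]S ⇒ [[[SS]]SS]S ⇒ [[[[]S]]SS]S ⇒ [[[[]SS]]SS]S ⇒ [[[[][]S]]SS]S ⇒ [[[[][][]]]SS]S ⇒ [[[[][][]]][]S]S ⇒ [[[[][][]]][][]]S ⇒ [[[[][][]]][][]][]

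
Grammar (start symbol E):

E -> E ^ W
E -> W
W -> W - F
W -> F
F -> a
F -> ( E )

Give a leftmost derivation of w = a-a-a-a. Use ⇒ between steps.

E ⇒ W ⇒ W-F ⇒ W-F-F ⇒ W-F-F-F ⇒ F-F-F-F ⇒ a-F-F-F ⇒ a-a-F-F ⇒ a-a-a-F ⇒ a-a-a-a

E ⇒ W   [E -> W]
W ⇒ W-F   [W -> W - F]
W-F ⇒ W-F-F   [W -> W - F]
W-F-F ⇒ W-F-F-F   [W -> W - F]
W-F-F-F ⇒ F-F-F-F   [W -> F]
F-F-F-F ⇒ a-F-F-F   [F -> a]
a-F-F-F ⇒ a-a-F-F   [F -> a]
a-a-F-F ⇒ a-a-a-F   [F -> a]
a-a-a-F ⇒ a-a-a-a   [F -> a]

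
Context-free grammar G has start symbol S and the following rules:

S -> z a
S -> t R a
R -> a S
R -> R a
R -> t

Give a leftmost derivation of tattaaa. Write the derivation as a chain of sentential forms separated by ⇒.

S ⇒ tRa ⇒ tRaa ⇒ taSaa ⇒ tatRaaa ⇒ tattaaa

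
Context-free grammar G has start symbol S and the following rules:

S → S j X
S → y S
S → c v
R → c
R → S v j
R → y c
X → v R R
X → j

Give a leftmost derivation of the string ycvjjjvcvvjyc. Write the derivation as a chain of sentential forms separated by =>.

S => SjX   [S → S j X]
SjX => ySjX   [S → y S]
ySjX => ySjXjX   [S → S j X]
ySjXjX => ycvjXjX   [S → c v]
ycvjXjX => ycvjjjX   [X → j]
ycvjjjX => ycvjjjvRR   [X → v R R]
ycvjjjvRR => ycvjjjvSvjR   [R → S v j]
ycvjjjvSvjR => ycvjjjvcvvjR   [S → c v]
ycvjjjvcvvjR => ycvjjjvcvvjyc   [R → y c]

S => SjX => ySjX => ySjXjX => ycvjXjX => ycvjjjX => ycvjjjvRR => ycvjjjvSvjR => ycvjjjvcvvjR => ycvjjjvcvvjyc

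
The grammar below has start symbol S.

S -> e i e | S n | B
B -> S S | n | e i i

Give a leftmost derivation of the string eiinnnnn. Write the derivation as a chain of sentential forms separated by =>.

S => Sn => Snn => Snnn => Snnnn => Snnnnn => Bnnnnn => eiinnnnn

S => Sn   [S -> S n]
Sn => Snn   [S -> S n]
Snn => Snnn   [S -> S n]
Snnn => Snnnn   [S -> S n]
Snnnn => Snnnnn   [S -> S n]
Snnnnn => Bnnnnn   [S -> B]
Bnnnnn => eiinnnnn   [B -> e i i]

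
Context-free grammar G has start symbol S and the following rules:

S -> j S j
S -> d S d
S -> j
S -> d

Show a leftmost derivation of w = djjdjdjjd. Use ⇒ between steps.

S ⇒ dSd ⇒ djSjd ⇒ djjSjjd ⇒ djjdSdjjd ⇒ djjdjdjjd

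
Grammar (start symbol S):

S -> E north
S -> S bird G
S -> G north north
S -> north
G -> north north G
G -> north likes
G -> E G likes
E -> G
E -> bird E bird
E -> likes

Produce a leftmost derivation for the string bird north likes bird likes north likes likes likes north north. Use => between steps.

S => G north north => E G likes north north => bird E bird G likes north north => bird G bird G likes north north => bird north likes bird G likes north north => bird north likes bird E G likes likes north north => bird north likes bird likes G likes likes north north => bird north likes bird likes north likes likes likes north north

S => G north north   [S -> G north north]
G north north => E G likes north north   [G -> E G likes]
E G likes north north => bird E bird G likes north north   [E -> bird E bird]
bird E bird G likes north north => bird G bird G likes north north   [E -> G]
bird G bird G likes north north => bird north likes bird G likes north north   [G -> north likes]
bird north likes bird G likes north north => bird north likes bird E G likes likes north north   [G -> E G likes]
bird north likes bird E G likes likes north north => bird north likes bird likes G likes likes north north   [E -> likes]
bird north likes bird likes G likes likes north north => bird north likes bird likes north likes likes likes north north   [G -> north likes]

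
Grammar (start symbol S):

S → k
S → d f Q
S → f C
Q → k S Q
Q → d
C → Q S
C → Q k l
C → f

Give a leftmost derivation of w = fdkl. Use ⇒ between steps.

S ⇒ fC   [S → f C]
fC ⇒ fQkl   [C → Q k l]
fQkl ⇒ fdkl   [Q → d]

S ⇒ fC ⇒ fQkl ⇒ fdkl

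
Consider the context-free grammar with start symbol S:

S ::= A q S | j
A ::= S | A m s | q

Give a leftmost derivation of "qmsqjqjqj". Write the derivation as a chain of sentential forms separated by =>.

S => AqS => SqS => AqSqS => SqSqS => AqSqSqS => AmsqSqSqS => qmsqSqSqS => qmsqjqSqS => qmsqjqjqS => qmsqjqjqj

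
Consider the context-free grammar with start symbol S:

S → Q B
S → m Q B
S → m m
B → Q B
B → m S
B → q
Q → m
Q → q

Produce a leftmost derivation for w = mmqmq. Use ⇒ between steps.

S ⇒ QB   [S → Q B]
QB ⇒ mB   [Q → m]
mB ⇒ mmS   [B → m S]
mmS ⇒ mmQB   [S → Q B]
mmQB ⇒ mmqB   [Q → q]
mmqB ⇒ mmqQB   [B → Q B]
mmqQB ⇒ mmqmB   [Q → m]
mmqmB ⇒ mmqmq   [B → q]

S ⇒ QB ⇒ mB ⇒ mmS ⇒ mmQB ⇒ mmqB ⇒ mmqQB ⇒ mmqmB ⇒ mmqmq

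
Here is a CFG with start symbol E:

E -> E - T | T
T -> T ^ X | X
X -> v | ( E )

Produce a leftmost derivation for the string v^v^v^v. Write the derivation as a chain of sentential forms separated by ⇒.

E ⇒ T ⇒ T^X ⇒ T^X^X ⇒ T^X^X^X ⇒ X^X^X^X ⇒ v^X^X^X ⇒ v^v^X^X ⇒ v^v^v^X ⇒ v^v^v^v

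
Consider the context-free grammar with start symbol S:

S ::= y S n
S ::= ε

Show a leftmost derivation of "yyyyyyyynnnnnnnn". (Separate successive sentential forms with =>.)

S => ySn => yySnn => yyySnnn => yyyySnnnn => yyyyySnnnnn => yyyyyySnnnnnn => yyyyyyySnnnnnnn => yyyyyyyySnnnnnnnn => yyyyyyyynnnnnnnn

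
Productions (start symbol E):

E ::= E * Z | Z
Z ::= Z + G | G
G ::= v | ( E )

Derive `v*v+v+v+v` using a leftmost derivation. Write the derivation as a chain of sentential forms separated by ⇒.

E ⇒ E*Z ⇒ Z*Z ⇒ G*Z ⇒ v*Z ⇒ v*Z+G ⇒ v*Z+G+G ⇒ v*Z+G+G+G ⇒ v*G+G+G+G ⇒ v*v+G+G+G ⇒ v*v+v+G+G ⇒ v*v+v+v+G ⇒ v*v+v+v+v

E ⇒ E*Z   [E ::= E * Z]
E*Z ⇒ Z*Z   [E ::= Z]
Z*Z ⇒ G*Z   [Z ::= G]
G*Z ⇒ v*Z   [G ::= v]
v*Z ⇒ v*Z+G   [Z ::= Z + G]
v*Z+G ⇒ v*Z+G+G   [Z ::= Z + G]
v*Z+G+G ⇒ v*Z+G+G+G   [Z ::= Z + G]
v*Z+G+G+G ⇒ v*G+G+G+G   [Z ::= G]
v*G+G+G+G ⇒ v*v+G+G+G   [G ::= v]
v*v+G+G+G ⇒ v*v+v+G+G   [G ::= v]
v*v+v+G+G ⇒ v*v+v+v+G   [G ::= v]
v*v+v+v+G ⇒ v*v+v+v+v   [G ::= v]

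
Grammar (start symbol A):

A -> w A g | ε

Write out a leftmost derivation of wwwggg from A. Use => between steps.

A => wAg => wwAgg => wwwAggg => wwwggg

A => wAg   [A -> w A g]
wAg => wwAgg   [A -> w A g]
wwAgg => wwwAggg   [A -> w A g]
wwwAggg => wwwggg   [A -> ε]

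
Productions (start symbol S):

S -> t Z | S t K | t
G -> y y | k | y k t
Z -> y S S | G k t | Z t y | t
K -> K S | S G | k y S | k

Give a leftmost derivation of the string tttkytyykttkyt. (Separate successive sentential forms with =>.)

S => StK   [S -> S t K]
StK => StKtK   [S -> S t K]
StKtK => tZtKtK   [S -> t Z]
tZtKtK => tttKtK   [Z -> t]
tttKtK => tttkyStK   [K -> k y S]
tttkyStK => tttkytZtK   [S -> t Z]
tttkytZtK => tttkytGkttK   [Z -> G k t]
tttkytGkttK => tttkytyykttK   [G -> y y]
tttkytyykttK => tttkytyykttkyS   [K -> k y S]
tttkytyykttkyS => tttkytyykttkyt   [S -> t]

S=>StK=>StKtK=>tZtKtK=>tttKtK=>tttkyStK=>tttkytZtK=>tttkytGkttK=>tttkytyykttK=>tttkytyykttkyS=>tttkytyykttkyt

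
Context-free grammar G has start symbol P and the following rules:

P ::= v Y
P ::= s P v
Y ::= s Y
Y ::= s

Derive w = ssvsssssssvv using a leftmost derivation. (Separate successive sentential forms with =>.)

P => sPv => ssPvv => ssvYvv => ssvsYvv => ssvssYvv => ssvsssYvv => ssvssssYvv => ssvsssssYvv => ssvssssssYvv => ssvsssssssvv

P => sPv   [P ::= s P v]
sPv => ssPvv   [P ::= s P v]
ssPvv => ssvYvv   [P ::= v Y]
ssvYvv => ssvsYvv   [Y ::= s Y]
ssvsYvv => ssvssYvv   [Y ::= s Y]
ssvssYvv => ssvsssYvv   [Y ::= s Y]
ssvsssYvv => ssvssssYvv   [Y ::= s Y]
ssvssssYvv => ssvsssssYvv   [Y ::= s Y]
ssvsssssYvv => ssvssssssYvv   [Y ::= s Y]
ssvssssssYvv => ssvsssssssvv   [Y ::= s]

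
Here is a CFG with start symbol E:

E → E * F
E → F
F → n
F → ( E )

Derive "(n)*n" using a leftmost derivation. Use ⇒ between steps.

E ⇒ E*F ⇒ F*F ⇒ (E)*F ⇒ (F)*F ⇒ (n)*F ⇒ (n)*n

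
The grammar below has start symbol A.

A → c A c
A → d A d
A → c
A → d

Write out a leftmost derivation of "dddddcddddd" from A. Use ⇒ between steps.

A⇒dAd⇒ddAdd⇒dddAddd⇒ddddAdddd⇒dddddAddddd⇒dddddcddddd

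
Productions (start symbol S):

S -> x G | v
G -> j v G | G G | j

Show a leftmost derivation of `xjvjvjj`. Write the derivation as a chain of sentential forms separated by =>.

S => xG => xjvG => xjvGG => xjvjvGG => xjvjvjG => xjvjvjj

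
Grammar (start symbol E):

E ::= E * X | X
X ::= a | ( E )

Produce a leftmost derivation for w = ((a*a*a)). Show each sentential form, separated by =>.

E => X   [E ::= X]
X => (E)   [X ::= ( E )]
(E) => (X)   [E ::= X]
(X) => ((E))   [X ::= ( E )]
((E)) => ((E*X))   [E ::= E * X]
((E*X)) => ((E*X*X))   [E ::= E * X]
((E*X*X)) => ((X*X*X))   [E ::= X]
((X*X*X)) => ((a*X*X))   [X ::= a]
((a*X*X)) => ((a*a*X))   [X ::= a]
((a*a*X)) => ((a*a*a))   [X ::= a]

E=>X=>(E)=>(X)=>((E))=>((E*X))=>((E*X*X))=>((X*X*X))=>((a*X*X))=>((a*a*X))=>((a*a*a))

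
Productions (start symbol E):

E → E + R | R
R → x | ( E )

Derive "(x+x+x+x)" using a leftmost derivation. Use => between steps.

E => R => (E) => (E+R) => (E+R+R) => (E+R+R+R) => (R+R+R+R) => (x+R+R+R) => (x+x+R+R) => (x+x+x+R) => (x+x+x+x)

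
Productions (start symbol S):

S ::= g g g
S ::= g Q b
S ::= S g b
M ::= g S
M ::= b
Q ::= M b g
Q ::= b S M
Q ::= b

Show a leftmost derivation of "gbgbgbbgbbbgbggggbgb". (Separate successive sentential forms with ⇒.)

S⇒Sgb⇒gQbgb⇒gbSMbgb⇒gbSgbMbgb⇒gbgQbgbMbgb⇒gbgbSMbgbMbgb⇒gbgbgQbMbgbMbgb⇒gbgbgMbgbMbgbMbgb⇒gbgbgbbgbMbgbMbgb⇒gbgbgbbgbbbgbMbgb⇒gbgbgbbgbbbgbgSbgb⇒gbgbgbbgbbbgbggggbgb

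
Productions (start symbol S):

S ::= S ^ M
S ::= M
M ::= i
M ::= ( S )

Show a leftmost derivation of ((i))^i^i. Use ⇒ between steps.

S ⇒ S^M ⇒ S^M^M ⇒ M^M^M ⇒ (S)^M^M ⇒ (M)^M^M ⇒ ((S))^M^M ⇒ ((M))^M^M ⇒ ((i))^M^M ⇒ ((i))^i^M ⇒ ((i))^i^i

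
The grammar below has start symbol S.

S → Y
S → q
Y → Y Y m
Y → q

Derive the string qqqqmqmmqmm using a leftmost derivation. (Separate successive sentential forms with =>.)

S => Y   [S → Y]
Y => YYm   [Y → Y Y m]
YYm => qYm   [Y → q]
qYm => qYYmm   [Y → Y Y m]
qYYmm => qYYmYmm   [Y → Y Y m]
qYYmYmm => qqYmYmm   [Y → q]
qqYmYmm => qqYYmmYmm   [Y → Y Y m]
qqYYmmYmm => qqYYmYmmYmm   [Y → Y Y m]
qqYYmYmmYmm => qqqYmYmmYmm   [Y → q]
qqqYmYmmYmm => qqqqmYmmYmm   [Y → q]
qqqqmYmmYmm => qqqqmqmmYmm   [Y → q]
qqqqmqmmYmm => qqqqmqmmqmm   [Y → q]

S => Y => YYm => qYm => qYYmm => qYYmYmm => qqYmYmm => qqYYmmYmm => qqYYmYmmYmm => qqqYmYmmYmm => qqqqmYmmYmm => qqqqmqmmYmm => qqqqmqmmqmm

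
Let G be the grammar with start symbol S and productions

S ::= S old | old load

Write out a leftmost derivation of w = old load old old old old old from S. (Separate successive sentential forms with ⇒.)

S ⇒ S old ⇒ S old old ⇒ S old old old ⇒ S old old old old ⇒ S old old old old old ⇒ old load old old old old old

S ⇒ S old   [S ::= S old]
S old ⇒ S old old   [S ::= S old]
S old old ⇒ S old old old   [S ::= S old]
S old old old ⇒ S old old old old   [S ::= S old]
S old old old old ⇒ S old old old old old   [S ::= S old]
S old old old old old ⇒ old load old old old old old   [S ::= old load]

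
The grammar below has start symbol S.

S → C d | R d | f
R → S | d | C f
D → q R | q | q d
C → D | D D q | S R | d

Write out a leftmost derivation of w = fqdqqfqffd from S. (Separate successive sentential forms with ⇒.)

S ⇒ Rd   [S → R d]
Rd ⇒ Cfd   [R → C f]
Cfd ⇒ SRfd   [C → S R]
SRfd ⇒ fRfd   [S → f]
fRfd ⇒ fCffd   [R → C f]
fCffd ⇒ fDDqffd   [C → D D q]
fDDqffd ⇒ fqdDqffd   [D → q d]
fqdDqffd ⇒ fqdqRqffd   [D → q R]
fqdqRqffd ⇒ fqdqCfqffd   [R → C f]
fqdqCfqffd ⇒ fqdqDfqffd   [C → D]
fqdqDfqffd ⇒ fqdqqfqffd   [D → q]

S ⇒ Rd ⇒ Cfd ⇒ SRfd ⇒ fRfd ⇒ fCffd ⇒ fDDqffd ⇒ fqdDqffd ⇒ fqdqRqffd ⇒ fqdqCfqffd ⇒ fqdqDfqffd ⇒ fqdqqfqffd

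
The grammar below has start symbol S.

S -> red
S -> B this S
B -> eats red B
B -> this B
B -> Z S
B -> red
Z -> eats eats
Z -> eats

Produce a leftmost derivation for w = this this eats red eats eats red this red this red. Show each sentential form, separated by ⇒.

S ⇒ B this S ⇒ this B this S ⇒ this this B this S ⇒ this this eats red B this S ⇒ this this eats red Z S this S ⇒ this this eats red eats eats S this S ⇒ this this eats red eats eats B this S this S ⇒ this this eats red eats eats red this S this S ⇒ this this eats red eats eats red this red this S ⇒ this this eats red eats eats red this red this red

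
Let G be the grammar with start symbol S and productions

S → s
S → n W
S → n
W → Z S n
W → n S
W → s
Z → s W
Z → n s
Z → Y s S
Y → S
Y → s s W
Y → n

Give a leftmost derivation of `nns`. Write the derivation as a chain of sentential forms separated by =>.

S => nW => nnS => nns

S => nW   [S → n W]
nW => nnS   [W → n S]
nnS => nns   [S → s]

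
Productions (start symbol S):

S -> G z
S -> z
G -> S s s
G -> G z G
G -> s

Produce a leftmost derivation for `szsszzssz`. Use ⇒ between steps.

S⇒Gz⇒GzGz⇒SsszGz⇒GzsszGz⇒szsszGz⇒szsszSssz⇒szsszzssz

S ⇒ Gz   [S -> G z]
Gz ⇒ GzGz   [G -> G z G]
GzGz ⇒ SsszGz   [G -> S s s]
SsszGz ⇒ GzsszGz   [S -> G z]
GzsszGz ⇒ szsszGz   [G -> s]
szsszGz ⇒ szsszSssz   [G -> S s s]
szsszSssz ⇒ szsszzssz   [S -> z]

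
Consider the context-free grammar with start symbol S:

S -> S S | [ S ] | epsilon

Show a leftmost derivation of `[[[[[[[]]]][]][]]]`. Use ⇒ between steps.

S ⇒ [S] ⇒ [[S]] ⇒ [[SS]] ⇒ [[[S]S]] ⇒ [[[SS]S]] ⇒ [[[[S]S]S]] ⇒ [[[[[S]]S]S]] ⇒ [[[[[[S]]]S]S]] ⇒ [[[[[[[S]]]]S]S]] ⇒ [[[[[[[]]]]S]S]] ⇒ [[[[[[[]]]][S]]S]] ⇒ [[[[[[[]]]][]]S]] ⇒ [[[[[[[]]]][]][S]]] ⇒ [[[[[[[]]]][]][]]]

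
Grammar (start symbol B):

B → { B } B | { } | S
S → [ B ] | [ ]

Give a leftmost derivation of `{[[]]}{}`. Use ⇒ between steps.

B ⇒ {B}B ⇒ {S}B ⇒ {[B]}B ⇒ {[S]}B ⇒ {[[]]}B ⇒ {[[]]}{}

B ⇒ {B}B   [B → { B } B]
{B}B ⇒ {S}B   [B → S]
{S}B ⇒ {[B]}B   [S → [ B ]]
{[B]}B ⇒ {[S]}B   [B → S]
{[S]}B ⇒ {[[]]}B   [S → [ ]]
{[[]]}B ⇒ {[[]]}{}   [B → { }]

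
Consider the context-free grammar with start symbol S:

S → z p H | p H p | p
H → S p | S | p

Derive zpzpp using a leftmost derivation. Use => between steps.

S => zpH => zpS => zpzpH => zpzpp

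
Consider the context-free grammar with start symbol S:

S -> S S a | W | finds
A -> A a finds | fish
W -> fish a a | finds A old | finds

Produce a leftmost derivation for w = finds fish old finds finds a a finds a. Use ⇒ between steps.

S ⇒ S S a ⇒ S S a S a ⇒ W S a S a ⇒ finds A old S a S a ⇒ finds fish old S a S a ⇒ finds fish old S S a a S a ⇒ finds fish old finds S a a S a ⇒ finds fish old finds finds a a S a ⇒ finds fish old finds finds a a finds a

S ⇒ S S a   [S -> S S a]
S S a ⇒ S S a S a   [S -> S S a]
S S a S a ⇒ W S a S a   [S -> W]
W S a S a ⇒ finds A old S a S a   [W -> finds A old]
finds A old S a S a ⇒ finds fish old S a S a   [A -> fish]
finds fish old S a S a ⇒ finds fish old S S a a S a   [S -> S S a]
finds fish old S S a a S a ⇒ finds fish old finds S a a S a   [S -> finds]
finds fish old finds S a a S a ⇒ finds fish old finds finds a a S a   [S -> finds]
finds fish old finds finds a a S a ⇒ finds fish old finds finds a a finds a   [S -> finds]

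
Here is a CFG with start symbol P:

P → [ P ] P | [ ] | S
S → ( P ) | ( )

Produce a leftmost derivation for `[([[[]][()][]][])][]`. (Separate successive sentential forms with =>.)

P=>[P]P=>[S]P=>[(P)]P=>[([P]P)]P=>[([[P]P]P)]P=>[([[[]]P]P)]P=>[([[[]][P]P]P)]P=>[([[[]][S]P]P)]P=>[([[[]][()]P]P)]P=>[([[[]][()][]]P)]P=>[([[[]][()][]][])]P=>[([[[]][()][]][])][]

P => [P]P   [P → [ P ] P]
[P]P => [S]P   [P → S]
[S]P => [(P)]P   [S → ( P )]
[(P)]P => [([P]P)]P   [P → [ P ] P]
[([P]P)]P => [([[P]P]P)]P   [P → [ P ] P]
[([[P]P]P)]P => [([[[]]P]P)]P   [P → [ ]]
[([[[]]P]P)]P => [([[[]][P]P]P)]P   [P → [ P ] P]
[([[[]][P]P]P)]P => [([[[]][S]P]P)]P   [P → S]
[([[[]][S]P]P)]P => [([[[]][()]P]P)]P   [S → ( )]
[([[[]][()]P]P)]P => [([[[]][()][]]P)]P   [P → [ ]]
[([[[]][()][]]P)]P => [([[[]][()][]][])]P   [P → [ ]]
[([[[]][()][]][])]P => [([[[]][()][]][])][]   [P → [ ]]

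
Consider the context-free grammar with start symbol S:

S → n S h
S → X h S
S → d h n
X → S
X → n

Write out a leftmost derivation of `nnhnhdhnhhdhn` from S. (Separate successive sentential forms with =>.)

S => XhS   [S → X h S]
XhS => ShS   [X → S]
ShS => nShhS   [S → n S h]
nShhS => nXhShhS   [S → X h S]
nXhShhS => nnhShhS   [X → n]
nnhShhS => nnhXhShhS   [S → X h S]
nnhXhShhS => nnhnhShhS   [X → n]
nnhnhShhS => nnhnhdhnhhS   [S → d h n]
nnhnhdhnhhS => nnhnhdhnhhdhn   [S → d h n]

S => XhS => ShS => nShhS => nXhShhS => nnhShhS => nnhXhShhS => nnhnhShhS => nnhnhdhnhhS => nnhnhdhnhhdhn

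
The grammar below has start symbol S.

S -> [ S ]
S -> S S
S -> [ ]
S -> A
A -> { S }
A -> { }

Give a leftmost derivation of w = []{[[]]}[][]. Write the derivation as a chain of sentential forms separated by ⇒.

S ⇒ SS ⇒ SSS ⇒ SSSS ⇒ []SSS ⇒ []ASS ⇒ []{S}SS ⇒ []{[S]}SS ⇒ []{[[]]}SS ⇒ []{[[]]}[]S ⇒ []{[[]]}[][]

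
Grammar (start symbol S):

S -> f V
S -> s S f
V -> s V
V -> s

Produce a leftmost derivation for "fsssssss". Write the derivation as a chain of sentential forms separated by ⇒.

S ⇒ fV ⇒ fsV ⇒ fssV ⇒ fsssV ⇒ fssssV ⇒ fsssssV ⇒ fssssssV ⇒ fsssssss

S ⇒ fV   [S -> f V]
fV ⇒ fsV   [V -> s V]
fsV ⇒ fssV   [V -> s V]
fssV ⇒ fsssV   [V -> s V]
fsssV ⇒ fssssV   [V -> s V]
fssssV ⇒ fsssssV   [V -> s V]
fsssssV ⇒ fssssssV   [V -> s V]
fssssssV ⇒ fsssssss   [V -> s]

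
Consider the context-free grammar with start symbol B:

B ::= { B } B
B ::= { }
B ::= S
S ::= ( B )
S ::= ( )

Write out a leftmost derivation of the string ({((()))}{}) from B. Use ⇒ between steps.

B ⇒ S   [B ::= S]
S ⇒ (B)   [S ::= ( B )]
(B) ⇒ ({B}B)   [B ::= { B } B]
({B}B) ⇒ ({S}B)   [B ::= S]
({S}B) ⇒ ({(B)}B)   [S ::= ( B )]
({(B)}B) ⇒ ({(S)}B)   [B ::= S]
({(S)}B) ⇒ ({((B))}B)   [S ::= ( B )]
({((B))}B) ⇒ ({((S))}B)   [B ::= S]
({((S))}B) ⇒ ({((()))}B)   [S ::= ( )]
({((()))}B) ⇒ ({((()))}{})   [B ::= { }]

B ⇒ S ⇒ (B) ⇒ ({B}B) ⇒ ({S}B) ⇒ ({(B)}B) ⇒ ({(S)}B) ⇒ ({((B))}B) ⇒ ({((S))}B) ⇒ ({((()))}B) ⇒ ({((()))}{})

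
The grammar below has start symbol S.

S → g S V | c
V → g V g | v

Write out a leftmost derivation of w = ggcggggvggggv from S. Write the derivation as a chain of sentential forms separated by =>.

S=>gSV=>ggSVV=>ggcVV=>ggcgVgV=>ggcggVggV=>ggcgggVgggV=>ggcggggVggggV=>ggcggggvggggV=>ggcggggvggggv

S => gSV   [S → g S V]
gSV => ggSVV   [S → g S V]
ggSVV => ggcVV   [S → c]
ggcVV => ggcgVgV   [V → g V g]
ggcgVgV => ggcggVggV   [V → g V g]
ggcggVggV => ggcgggVgggV   [V → g V g]
ggcgggVgggV => ggcggggVggggV   [V → g V g]
ggcggggVggggV => ggcggggvggggV   [V → v]
ggcggggvggggV => ggcggggvggggv   [V → v]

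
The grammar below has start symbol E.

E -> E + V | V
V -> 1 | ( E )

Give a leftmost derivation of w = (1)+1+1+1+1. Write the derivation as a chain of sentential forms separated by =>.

E => E+V => E+V+V => E+V+V+V => E+V+V+V+V => V+V+V+V+V => (E)+V+V+V+V => (V)+V+V+V+V => (1)+V+V+V+V => (1)+1+V+V+V => (1)+1+1+V+V => (1)+1+1+1+V => (1)+1+1+1+1

E => E+V   [E -> E + V]
E+V => E+V+V   [E -> E + V]
E+V+V => E+V+V+V   [E -> E + V]
E+V+V+V => E+V+V+V+V   [E -> E + V]
E+V+V+V+V => V+V+V+V+V   [E -> V]
V+V+V+V+V => (E)+V+V+V+V   [V -> ( E )]
(E)+V+V+V+V => (V)+V+V+V+V   [E -> V]
(V)+V+V+V+V => (1)+V+V+V+V   [V -> 1]
(1)+V+V+V+V => (1)+1+V+V+V   [V -> 1]
(1)+1+V+V+V => (1)+1+1+V+V   [V -> 1]
(1)+1+1+V+V => (1)+1+1+1+V   [V -> 1]
(1)+1+1+1+V => (1)+1+1+1+1   [V -> 1]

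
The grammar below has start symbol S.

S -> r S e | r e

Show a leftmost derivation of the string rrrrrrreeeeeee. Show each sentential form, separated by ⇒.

S ⇒ rSe   [S -> r S e]
rSe ⇒ rrSee   [S -> r S e]
rrSee ⇒ rrrSeee   [S -> r S e]
rrrSeee ⇒ rrrrSeeee   [S -> r S e]
rrrrSeeee ⇒ rrrrrSeeeee   [S -> r S e]
rrrrrSeeeee ⇒ rrrrrrSeeeeee   [S -> r S e]
rrrrrrSeeeeee ⇒ rrrrrrreeeeeee   [S -> r e]

S ⇒ rSe ⇒ rrSee ⇒ rrrSeee ⇒ rrrrSeeee ⇒ rrrrrSeeeee ⇒ rrrrrrSeeeeee ⇒ rrrrrrreeeeeee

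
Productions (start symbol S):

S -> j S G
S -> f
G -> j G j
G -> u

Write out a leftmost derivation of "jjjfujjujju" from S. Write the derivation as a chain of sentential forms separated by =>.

S => jSG => jjSGG => jjjSGGG => jjjfGGG => jjjfuGG => jjjfujGjG => jjjfujjGjjG => jjjfujjujjG => jjjfujjujju

S => jSG   [S -> j S G]
jSG => jjSGG   [S -> j S G]
jjSGG => jjjSGGG   [S -> j S G]
jjjSGGG => jjjfGGG   [S -> f]
jjjfGGG => jjjfuGG   [G -> u]
jjjfuGG => jjjfujGjG   [G -> j G j]
jjjfujGjG => jjjfujjGjjG   [G -> j G j]
jjjfujjGjjG => jjjfujjujjG   [G -> u]
jjjfujjujjG => jjjfujjujju   [G -> u]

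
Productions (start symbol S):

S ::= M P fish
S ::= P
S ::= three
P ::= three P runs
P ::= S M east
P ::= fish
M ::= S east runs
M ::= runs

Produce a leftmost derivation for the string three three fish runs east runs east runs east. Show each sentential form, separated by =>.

S => P => S M east => P M east => S M east M east => three M east M east => three S east runs east M east => three P east runs east M east => three three P runs east runs east M east => three three fish runs east runs east M east => three three fish runs east runs east runs east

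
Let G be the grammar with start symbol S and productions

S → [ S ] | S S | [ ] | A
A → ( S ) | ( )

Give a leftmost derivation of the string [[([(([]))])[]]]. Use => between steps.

S=>[S]=>[[S]]=>[[SS]]=>[[AS]]=>[[(S)S]]=>[[([S])S]]=>[[([A])S]]=>[[([(S)])S]]=>[[([(A)])S]]=>[[([((S))])S]]=>[[([(([]))])S]]=>[[([(([]))])[]]]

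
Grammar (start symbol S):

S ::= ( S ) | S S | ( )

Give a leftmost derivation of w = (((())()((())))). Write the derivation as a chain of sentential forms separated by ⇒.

S ⇒ (S)   [S ::= ( S )]
(S) ⇒ ((S))   [S ::= ( S )]
((S)) ⇒ ((SS))   [S ::= S S]
((SS)) ⇒ ((SSS))   [S ::= S S]
((SSS)) ⇒ (((S)SS))   [S ::= ( S )]
(((S)SS)) ⇒ (((())SS))   [S ::= ( )]
(((())SS)) ⇒ (((())()S))   [S ::= ( )]
(((())()S)) ⇒ (((())()(S)))   [S ::= ( S )]
(((())()(S))) ⇒ (((())()((S))))   [S ::= ( S )]
(((())()((S)))) ⇒ (((())()((()))))   [S ::= ( )]

S ⇒ (S) ⇒ ((S)) ⇒ ((SS)) ⇒ ((SSS)) ⇒ (((S)SS)) ⇒ (((())SS)) ⇒ (((())()S)) ⇒ (((())()(S))) ⇒ (((())()((S)))) ⇒ (((())()((()))))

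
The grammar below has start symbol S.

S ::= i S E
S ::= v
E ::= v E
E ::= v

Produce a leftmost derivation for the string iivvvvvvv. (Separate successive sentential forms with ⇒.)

S ⇒ iSE   [S ::= i S E]
iSE ⇒ iiSEE   [S ::= i S E]
iiSEE ⇒ iivEE   [S ::= v]
iivEE ⇒ iivvEE   [E ::= v E]
iivvEE ⇒ iivvvEE   [E ::= v E]
iivvvEE ⇒ iivvvvEE   [E ::= v E]
iivvvvEE ⇒ iivvvvvEE   [E ::= v E]
iivvvvvEE ⇒ iivvvvvvE   [E ::= v]
iivvvvvvE ⇒ iivvvvvvv   [E ::= v]

S ⇒ iSE ⇒ iiSEE ⇒ iivEE ⇒ iivvEE ⇒ iivvvEE ⇒ iivvvvEE ⇒ iivvvvvEE ⇒ iivvvvvvE ⇒ iivvvvvvv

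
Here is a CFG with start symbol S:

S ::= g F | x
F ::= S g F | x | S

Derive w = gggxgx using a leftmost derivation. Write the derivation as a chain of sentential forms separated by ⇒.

S⇒gF⇒gS⇒ggF⇒ggSgF⇒gggFgF⇒gggSgF⇒gggxgF⇒gggxgx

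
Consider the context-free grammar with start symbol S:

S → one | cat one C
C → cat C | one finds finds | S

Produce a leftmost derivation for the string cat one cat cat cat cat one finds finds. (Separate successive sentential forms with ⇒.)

S ⇒ cat one C ⇒ cat one cat C ⇒ cat one cat cat C ⇒ cat one cat cat cat C ⇒ cat one cat cat cat cat C ⇒ cat one cat cat cat cat one finds finds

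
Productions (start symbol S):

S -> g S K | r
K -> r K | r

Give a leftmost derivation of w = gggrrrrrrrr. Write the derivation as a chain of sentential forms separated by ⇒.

S ⇒ gSK   [S -> g S K]
gSK ⇒ ggSKK   [S -> g S K]
ggSKK ⇒ gggSKKK   [S -> g S K]
gggSKKK ⇒ gggrKKK   [S -> r]
gggrKKK ⇒ gggrrKKK   [K -> r K]
gggrrKKK ⇒ gggrrrKK   [K -> r]
gggrrrKK ⇒ gggrrrrKK   [K -> r K]
gggrrrrKK ⇒ gggrrrrrKK   [K -> r K]
gggrrrrrKK ⇒ gggrrrrrrKK   [K -> r K]
gggrrrrrrKK ⇒ gggrrrrrrrK   [K -> r]
gggrrrrrrrK ⇒ gggrrrrrrrr   [K -> r]

S⇒gSK⇒ggSKK⇒gggSKKK⇒gggrKKK⇒gggrrKKK⇒gggrrrKK⇒gggrrrrKK⇒gggrrrrrKK⇒gggrrrrrrKK⇒gggrrrrrrrK⇒gggrrrrrrrr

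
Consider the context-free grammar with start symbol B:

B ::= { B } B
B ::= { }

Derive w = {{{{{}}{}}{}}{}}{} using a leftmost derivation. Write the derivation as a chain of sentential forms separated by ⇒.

B ⇒ {B}B ⇒ {{B}B}B ⇒ {{{B}B}B}B ⇒ {{{{B}B}B}B}B ⇒ {{{{{}}B}B}B}B ⇒ {{{{{}}{}}B}B}B ⇒ {{{{{}}{}}{}}B}B ⇒ {{{{{}}{}}{}}{}}B ⇒ {{{{{}}{}}{}}{}}{}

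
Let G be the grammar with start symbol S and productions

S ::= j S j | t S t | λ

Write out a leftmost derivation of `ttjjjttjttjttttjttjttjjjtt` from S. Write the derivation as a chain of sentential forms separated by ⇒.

S ⇒ tSt ⇒ ttStt ⇒ ttjSjtt ⇒ ttjjSjjtt ⇒ ttjjjSjjjtt ⇒ ttjjjtStjjjtt ⇒ ttjjjttSttjjjtt ⇒ ttjjjttjSjttjjjtt ⇒ ttjjjttjtStjttjjjtt ⇒ ttjjjttjttSttjttjjjtt ⇒ ttjjjttjttjSjttjttjjjtt ⇒ ttjjjttjttjtStjttjttjjjtt ⇒ ttjjjttjttjttSttjttjttjjjtt ⇒ ttjjjttjttjttttjttjttjjjtt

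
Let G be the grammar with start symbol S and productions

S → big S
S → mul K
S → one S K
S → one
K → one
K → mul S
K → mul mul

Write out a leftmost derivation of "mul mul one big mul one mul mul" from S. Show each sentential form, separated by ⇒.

S ⇒ mul K ⇒ mul mul S ⇒ mul mul one S K ⇒ mul mul one big S K ⇒ mul mul one big mul K K ⇒ mul mul one big mul one K ⇒ mul mul one big mul one mul mul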